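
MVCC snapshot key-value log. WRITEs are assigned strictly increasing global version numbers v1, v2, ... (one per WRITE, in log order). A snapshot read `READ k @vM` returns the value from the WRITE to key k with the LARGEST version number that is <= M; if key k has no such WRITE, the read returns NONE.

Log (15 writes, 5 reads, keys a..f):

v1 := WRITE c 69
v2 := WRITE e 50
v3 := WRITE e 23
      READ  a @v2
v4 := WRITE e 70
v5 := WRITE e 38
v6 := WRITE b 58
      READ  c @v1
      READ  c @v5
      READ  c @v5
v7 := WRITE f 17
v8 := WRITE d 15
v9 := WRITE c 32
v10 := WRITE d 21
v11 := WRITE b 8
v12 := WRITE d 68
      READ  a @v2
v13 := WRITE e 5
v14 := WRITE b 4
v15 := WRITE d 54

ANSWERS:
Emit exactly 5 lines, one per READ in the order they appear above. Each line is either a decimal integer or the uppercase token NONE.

Answer: NONE
69
69
69
NONE

Derivation:
v1: WRITE c=69  (c history now [(1, 69)])
v2: WRITE e=50  (e history now [(2, 50)])
v3: WRITE e=23  (e history now [(2, 50), (3, 23)])
READ a @v2: history=[] -> no version <= 2 -> NONE
v4: WRITE e=70  (e history now [(2, 50), (3, 23), (4, 70)])
v5: WRITE e=38  (e history now [(2, 50), (3, 23), (4, 70), (5, 38)])
v6: WRITE b=58  (b history now [(6, 58)])
READ c @v1: history=[(1, 69)] -> pick v1 -> 69
READ c @v5: history=[(1, 69)] -> pick v1 -> 69
READ c @v5: history=[(1, 69)] -> pick v1 -> 69
v7: WRITE f=17  (f history now [(7, 17)])
v8: WRITE d=15  (d history now [(8, 15)])
v9: WRITE c=32  (c history now [(1, 69), (9, 32)])
v10: WRITE d=21  (d history now [(8, 15), (10, 21)])
v11: WRITE b=8  (b history now [(6, 58), (11, 8)])
v12: WRITE d=68  (d history now [(8, 15), (10, 21), (12, 68)])
READ a @v2: history=[] -> no version <= 2 -> NONE
v13: WRITE e=5  (e history now [(2, 50), (3, 23), (4, 70), (5, 38), (13, 5)])
v14: WRITE b=4  (b history now [(6, 58), (11, 8), (14, 4)])
v15: WRITE d=54  (d history now [(8, 15), (10, 21), (12, 68), (15, 54)])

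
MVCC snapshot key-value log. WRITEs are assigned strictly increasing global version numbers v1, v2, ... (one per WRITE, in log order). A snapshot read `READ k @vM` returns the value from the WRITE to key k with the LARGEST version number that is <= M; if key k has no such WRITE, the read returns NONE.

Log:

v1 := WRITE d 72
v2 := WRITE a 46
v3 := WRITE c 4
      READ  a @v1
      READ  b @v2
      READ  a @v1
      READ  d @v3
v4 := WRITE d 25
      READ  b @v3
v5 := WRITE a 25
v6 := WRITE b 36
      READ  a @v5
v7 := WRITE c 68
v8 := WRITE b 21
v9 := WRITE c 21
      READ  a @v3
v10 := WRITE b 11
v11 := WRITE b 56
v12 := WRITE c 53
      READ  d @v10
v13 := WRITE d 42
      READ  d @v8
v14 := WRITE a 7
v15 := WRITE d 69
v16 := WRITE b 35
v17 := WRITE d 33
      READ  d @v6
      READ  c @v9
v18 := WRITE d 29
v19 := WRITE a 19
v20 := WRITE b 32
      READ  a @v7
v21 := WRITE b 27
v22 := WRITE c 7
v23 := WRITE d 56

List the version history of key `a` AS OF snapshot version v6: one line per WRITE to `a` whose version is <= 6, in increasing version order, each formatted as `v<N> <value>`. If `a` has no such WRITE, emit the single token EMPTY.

Answer: v2 46
v5 25

Derivation:
Scan writes for key=a with version <= 6:
  v1 WRITE d 72 -> skip
  v2 WRITE a 46 -> keep
  v3 WRITE c 4 -> skip
  v4 WRITE d 25 -> skip
  v5 WRITE a 25 -> keep
  v6 WRITE b 36 -> skip
  v7 WRITE c 68 -> skip
  v8 WRITE b 21 -> skip
  v9 WRITE c 21 -> skip
  v10 WRITE b 11 -> skip
  v11 WRITE b 56 -> skip
  v12 WRITE c 53 -> skip
  v13 WRITE d 42 -> skip
  v14 WRITE a 7 -> drop (> snap)
  v15 WRITE d 69 -> skip
  v16 WRITE b 35 -> skip
  v17 WRITE d 33 -> skip
  v18 WRITE d 29 -> skip
  v19 WRITE a 19 -> drop (> snap)
  v20 WRITE b 32 -> skip
  v21 WRITE b 27 -> skip
  v22 WRITE c 7 -> skip
  v23 WRITE d 56 -> skip
Collected: [(2, 46), (5, 25)]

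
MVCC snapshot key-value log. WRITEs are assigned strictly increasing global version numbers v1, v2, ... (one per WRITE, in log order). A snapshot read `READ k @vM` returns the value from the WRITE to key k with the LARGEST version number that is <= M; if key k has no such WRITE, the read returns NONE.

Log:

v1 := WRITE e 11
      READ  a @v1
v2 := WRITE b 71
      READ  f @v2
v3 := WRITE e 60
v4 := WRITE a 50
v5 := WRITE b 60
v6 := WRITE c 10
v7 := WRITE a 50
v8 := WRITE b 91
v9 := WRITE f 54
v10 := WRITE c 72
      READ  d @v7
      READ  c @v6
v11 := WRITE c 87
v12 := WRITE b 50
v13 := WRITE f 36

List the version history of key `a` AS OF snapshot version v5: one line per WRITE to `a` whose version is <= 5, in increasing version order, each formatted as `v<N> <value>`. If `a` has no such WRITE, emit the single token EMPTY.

Answer: v4 50

Derivation:
Scan writes for key=a with version <= 5:
  v1 WRITE e 11 -> skip
  v2 WRITE b 71 -> skip
  v3 WRITE e 60 -> skip
  v4 WRITE a 50 -> keep
  v5 WRITE b 60 -> skip
  v6 WRITE c 10 -> skip
  v7 WRITE a 50 -> drop (> snap)
  v8 WRITE b 91 -> skip
  v9 WRITE f 54 -> skip
  v10 WRITE c 72 -> skip
  v11 WRITE c 87 -> skip
  v12 WRITE b 50 -> skip
  v13 WRITE f 36 -> skip
Collected: [(4, 50)]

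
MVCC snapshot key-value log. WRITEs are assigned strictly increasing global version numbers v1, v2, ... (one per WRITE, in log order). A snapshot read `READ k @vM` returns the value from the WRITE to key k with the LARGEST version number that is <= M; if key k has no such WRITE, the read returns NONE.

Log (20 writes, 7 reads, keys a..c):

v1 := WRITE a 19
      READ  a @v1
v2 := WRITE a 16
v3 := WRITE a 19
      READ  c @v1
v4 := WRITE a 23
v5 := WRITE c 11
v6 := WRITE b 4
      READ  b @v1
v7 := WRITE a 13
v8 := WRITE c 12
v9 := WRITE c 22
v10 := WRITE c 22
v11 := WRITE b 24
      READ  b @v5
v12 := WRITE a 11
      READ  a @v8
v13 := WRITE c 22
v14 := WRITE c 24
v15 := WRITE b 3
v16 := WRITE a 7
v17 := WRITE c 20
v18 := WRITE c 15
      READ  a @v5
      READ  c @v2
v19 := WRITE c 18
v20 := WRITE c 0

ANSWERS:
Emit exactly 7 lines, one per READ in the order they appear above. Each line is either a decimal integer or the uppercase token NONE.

v1: WRITE a=19  (a history now [(1, 19)])
READ a @v1: history=[(1, 19)] -> pick v1 -> 19
v2: WRITE a=16  (a history now [(1, 19), (2, 16)])
v3: WRITE a=19  (a history now [(1, 19), (2, 16), (3, 19)])
READ c @v1: history=[] -> no version <= 1 -> NONE
v4: WRITE a=23  (a history now [(1, 19), (2, 16), (3, 19), (4, 23)])
v5: WRITE c=11  (c history now [(5, 11)])
v6: WRITE b=4  (b history now [(6, 4)])
READ b @v1: history=[(6, 4)] -> no version <= 1 -> NONE
v7: WRITE a=13  (a history now [(1, 19), (2, 16), (3, 19), (4, 23), (7, 13)])
v8: WRITE c=12  (c history now [(5, 11), (8, 12)])
v9: WRITE c=22  (c history now [(5, 11), (8, 12), (9, 22)])
v10: WRITE c=22  (c history now [(5, 11), (8, 12), (9, 22), (10, 22)])
v11: WRITE b=24  (b history now [(6, 4), (11, 24)])
READ b @v5: history=[(6, 4), (11, 24)] -> no version <= 5 -> NONE
v12: WRITE a=11  (a history now [(1, 19), (2, 16), (3, 19), (4, 23), (7, 13), (12, 11)])
READ a @v8: history=[(1, 19), (2, 16), (3, 19), (4, 23), (7, 13), (12, 11)] -> pick v7 -> 13
v13: WRITE c=22  (c history now [(5, 11), (8, 12), (9, 22), (10, 22), (13, 22)])
v14: WRITE c=24  (c history now [(5, 11), (8, 12), (9, 22), (10, 22), (13, 22), (14, 24)])
v15: WRITE b=3  (b history now [(6, 4), (11, 24), (15, 3)])
v16: WRITE a=7  (a history now [(1, 19), (2, 16), (3, 19), (4, 23), (7, 13), (12, 11), (16, 7)])
v17: WRITE c=20  (c history now [(5, 11), (8, 12), (9, 22), (10, 22), (13, 22), (14, 24), (17, 20)])
v18: WRITE c=15  (c history now [(5, 11), (8, 12), (9, 22), (10, 22), (13, 22), (14, 24), (17, 20), (18, 15)])
READ a @v5: history=[(1, 19), (2, 16), (3, 19), (4, 23), (7, 13), (12, 11), (16, 7)] -> pick v4 -> 23
READ c @v2: history=[(5, 11), (8, 12), (9, 22), (10, 22), (13, 22), (14, 24), (17, 20), (18, 15)] -> no version <= 2 -> NONE
v19: WRITE c=18  (c history now [(5, 11), (8, 12), (9, 22), (10, 22), (13, 22), (14, 24), (17, 20), (18, 15), (19, 18)])
v20: WRITE c=0  (c history now [(5, 11), (8, 12), (9, 22), (10, 22), (13, 22), (14, 24), (17, 20), (18, 15), (19, 18), (20, 0)])

Answer: 19
NONE
NONE
NONE
13
23
NONE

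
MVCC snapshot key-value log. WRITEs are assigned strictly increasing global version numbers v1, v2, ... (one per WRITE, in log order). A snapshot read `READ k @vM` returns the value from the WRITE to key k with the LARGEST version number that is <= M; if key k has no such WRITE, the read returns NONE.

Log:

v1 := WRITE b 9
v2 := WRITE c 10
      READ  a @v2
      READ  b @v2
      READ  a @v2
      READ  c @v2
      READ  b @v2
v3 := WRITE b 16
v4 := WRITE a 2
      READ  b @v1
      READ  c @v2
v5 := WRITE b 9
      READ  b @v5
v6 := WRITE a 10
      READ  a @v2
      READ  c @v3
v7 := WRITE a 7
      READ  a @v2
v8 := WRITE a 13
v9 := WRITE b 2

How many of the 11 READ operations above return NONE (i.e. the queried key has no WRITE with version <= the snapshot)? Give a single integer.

v1: WRITE b=9  (b history now [(1, 9)])
v2: WRITE c=10  (c history now [(2, 10)])
READ a @v2: history=[] -> no version <= 2 -> NONE
READ b @v2: history=[(1, 9)] -> pick v1 -> 9
READ a @v2: history=[] -> no version <= 2 -> NONE
READ c @v2: history=[(2, 10)] -> pick v2 -> 10
READ b @v2: history=[(1, 9)] -> pick v1 -> 9
v3: WRITE b=16  (b history now [(1, 9), (3, 16)])
v4: WRITE a=2  (a history now [(4, 2)])
READ b @v1: history=[(1, 9), (3, 16)] -> pick v1 -> 9
READ c @v2: history=[(2, 10)] -> pick v2 -> 10
v5: WRITE b=9  (b history now [(1, 9), (3, 16), (5, 9)])
READ b @v5: history=[(1, 9), (3, 16), (5, 9)] -> pick v5 -> 9
v6: WRITE a=10  (a history now [(4, 2), (6, 10)])
READ a @v2: history=[(4, 2), (6, 10)] -> no version <= 2 -> NONE
READ c @v3: history=[(2, 10)] -> pick v2 -> 10
v7: WRITE a=7  (a history now [(4, 2), (6, 10), (7, 7)])
READ a @v2: history=[(4, 2), (6, 10), (7, 7)] -> no version <= 2 -> NONE
v8: WRITE a=13  (a history now [(4, 2), (6, 10), (7, 7), (8, 13)])
v9: WRITE b=2  (b history now [(1, 9), (3, 16), (5, 9), (9, 2)])
Read results in order: ['NONE', '9', 'NONE', '10', '9', '9', '10', '9', 'NONE', '10', 'NONE']
NONE count = 4

Answer: 4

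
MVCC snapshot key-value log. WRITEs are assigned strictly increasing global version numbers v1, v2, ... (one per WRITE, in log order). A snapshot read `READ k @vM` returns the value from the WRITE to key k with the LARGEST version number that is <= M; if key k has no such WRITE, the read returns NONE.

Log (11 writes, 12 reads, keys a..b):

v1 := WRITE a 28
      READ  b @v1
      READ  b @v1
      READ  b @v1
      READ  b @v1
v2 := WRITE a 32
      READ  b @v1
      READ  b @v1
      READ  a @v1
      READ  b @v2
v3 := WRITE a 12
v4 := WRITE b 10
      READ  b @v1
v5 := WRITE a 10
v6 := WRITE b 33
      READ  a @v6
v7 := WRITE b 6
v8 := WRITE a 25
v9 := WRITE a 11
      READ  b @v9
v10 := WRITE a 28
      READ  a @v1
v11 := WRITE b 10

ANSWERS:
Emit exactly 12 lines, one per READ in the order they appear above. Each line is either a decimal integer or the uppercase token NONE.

v1: WRITE a=28  (a history now [(1, 28)])
READ b @v1: history=[] -> no version <= 1 -> NONE
READ b @v1: history=[] -> no version <= 1 -> NONE
READ b @v1: history=[] -> no version <= 1 -> NONE
READ b @v1: history=[] -> no version <= 1 -> NONE
v2: WRITE a=32  (a history now [(1, 28), (2, 32)])
READ b @v1: history=[] -> no version <= 1 -> NONE
READ b @v1: history=[] -> no version <= 1 -> NONE
READ a @v1: history=[(1, 28), (2, 32)] -> pick v1 -> 28
READ b @v2: history=[] -> no version <= 2 -> NONE
v3: WRITE a=12  (a history now [(1, 28), (2, 32), (3, 12)])
v4: WRITE b=10  (b history now [(4, 10)])
READ b @v1: history=[(4, 10)] -> no version <= 1 -> NONE
v5: WRITE a=10  (a history now [(1, 28), (2, 32), (3, 12), (5, 10)])
v6: WRITE b=33  (b history now [(4, 10), (6, 33)])
READ a @v6: history=[(1, 28), (2, 32), (3, 12), (5, 10)] -> pick v5 -> 10
v7: WRITE b=6  (b history now [(4, 10), (6, 33), (7, 6)])
v8: WRITE a=25  (a history now [(1, 28), (2, 32), (3, 12), (5, 10), (8, 25)])
v9: WRITE a=11  (a history now [(1, 28), (2, 32), (3, 12), (5, 10), (8, 25), (9, 11)])
READ b @v9: history=[(4, 10), (6, 33), (7, 6)] -> pick v7 -> 6
v10: WRITE a=28  (a history now [(1, 28), (2, 32), (3, 12), (5, 10), (8, 25), (9, 11), (10, 28)])
READ a @v1: history=[(1, 28), (2, 32), (3, 12), (5, 10), (8, 25), (9, 11), (10, 28)] -> pick v1 -> 28
v11: WRITE b=10  (b history now [(4, 10), (6, 33), (7, 6), (11, 10)])

Answer: NONE
NONE
NONE
NONE
NONE
NONE
28
NONE
NONE
10
6
28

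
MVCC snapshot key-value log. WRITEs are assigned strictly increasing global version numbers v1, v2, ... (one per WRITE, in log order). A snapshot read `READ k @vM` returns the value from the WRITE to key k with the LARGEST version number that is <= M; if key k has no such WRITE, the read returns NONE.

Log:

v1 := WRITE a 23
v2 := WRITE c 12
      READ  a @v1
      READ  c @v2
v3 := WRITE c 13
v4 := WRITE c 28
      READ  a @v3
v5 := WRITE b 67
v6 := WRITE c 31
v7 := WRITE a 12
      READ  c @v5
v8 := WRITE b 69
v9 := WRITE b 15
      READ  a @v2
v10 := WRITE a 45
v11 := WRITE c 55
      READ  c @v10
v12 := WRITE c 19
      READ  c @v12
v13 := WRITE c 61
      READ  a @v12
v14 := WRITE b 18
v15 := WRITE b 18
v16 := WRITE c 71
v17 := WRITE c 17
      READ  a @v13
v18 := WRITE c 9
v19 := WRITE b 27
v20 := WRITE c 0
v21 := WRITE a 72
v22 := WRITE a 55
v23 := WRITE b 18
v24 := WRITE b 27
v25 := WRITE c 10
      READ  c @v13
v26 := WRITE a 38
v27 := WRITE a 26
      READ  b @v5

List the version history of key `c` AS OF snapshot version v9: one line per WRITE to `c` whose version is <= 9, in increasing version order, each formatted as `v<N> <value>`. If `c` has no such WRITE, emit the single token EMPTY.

Answer: v2 12
v3 13
v4 28
v6 31

Derivation:
Scan writes for key=c with version <= 9:
  v1 WRITE a 23 -> skip
  v2 WRITE c 12 -> keep
  v3 WRITE c 13 -> keep
  v4 WRITE c 28 -> keep
  v5 WRITE b 67 -> skip
  v6 WRITE c 31 -> keep
  v7 WRITE a 12 -> skip
  v8 WRITE b 69 -> skip
  v9 WRITE b 15 -> skip
  v10 WRITE a 45 -> skip
  v11 WRITE c 55 -> drop (> snap)
  v12 WRITE c 19 -> drop (> snap)
  v13 WRITE c 61 -> drop (> snap)
  v14 WRITE b 18 -> skip
  v15 WRITE b 18 -> skip
  v16 WRITE c 71 -> drop (> snap)
  v17 WRITE c 17 -> drop (> snap)
  v18 WRITE c 9 -> drop (> snap)
  v19 WRITE b 27 -> skip
  v20 WRITE c 0 -> drop (> snap)
  v21 WRITE a 72 -> skip
  v22 WRITE a 55 -> skip
  v23 WRITE b 18 -> skip
  v24 WRITE b 27 -> skip
  v25 WRITE c 10 -> drop (> snap)
  v26 WRITE a 38 -> skip
  v27 WRITE a 26 -> skip
Collected: [(2, 12), (3, 13), (4, 28), (6, 31)]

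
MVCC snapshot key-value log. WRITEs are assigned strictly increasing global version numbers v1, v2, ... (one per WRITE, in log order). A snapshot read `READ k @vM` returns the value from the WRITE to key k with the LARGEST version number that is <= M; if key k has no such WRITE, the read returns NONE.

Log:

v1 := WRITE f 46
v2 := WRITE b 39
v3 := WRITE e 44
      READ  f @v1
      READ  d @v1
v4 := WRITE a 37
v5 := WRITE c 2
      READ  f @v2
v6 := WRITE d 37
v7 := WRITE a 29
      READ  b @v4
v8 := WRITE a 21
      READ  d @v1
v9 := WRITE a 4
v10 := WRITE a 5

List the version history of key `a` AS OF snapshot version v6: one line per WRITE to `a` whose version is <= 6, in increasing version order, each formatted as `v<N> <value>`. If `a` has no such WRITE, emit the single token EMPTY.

Scan writes for key=a with version <= 6:
  v1 WRITE f 46 -> skip
  v2 WRITE b 39 -> skip
  v3 WRITE e 44 -> skip
  v4 WRITE a 37 -> keep
  v5 WRITE c 2 -> skip
  v6 WRITE d 37 -> skip
  v7 WRITE a 29 -> drop (> snap)
  v8 WRITE a 21 -> drop (> snap)
  v9 WRITE a 4 -> drop (> snap)
  v10 WRITE a 5 -> drop (> snap)
Collected: [(4, 37)]

Answer: v4 37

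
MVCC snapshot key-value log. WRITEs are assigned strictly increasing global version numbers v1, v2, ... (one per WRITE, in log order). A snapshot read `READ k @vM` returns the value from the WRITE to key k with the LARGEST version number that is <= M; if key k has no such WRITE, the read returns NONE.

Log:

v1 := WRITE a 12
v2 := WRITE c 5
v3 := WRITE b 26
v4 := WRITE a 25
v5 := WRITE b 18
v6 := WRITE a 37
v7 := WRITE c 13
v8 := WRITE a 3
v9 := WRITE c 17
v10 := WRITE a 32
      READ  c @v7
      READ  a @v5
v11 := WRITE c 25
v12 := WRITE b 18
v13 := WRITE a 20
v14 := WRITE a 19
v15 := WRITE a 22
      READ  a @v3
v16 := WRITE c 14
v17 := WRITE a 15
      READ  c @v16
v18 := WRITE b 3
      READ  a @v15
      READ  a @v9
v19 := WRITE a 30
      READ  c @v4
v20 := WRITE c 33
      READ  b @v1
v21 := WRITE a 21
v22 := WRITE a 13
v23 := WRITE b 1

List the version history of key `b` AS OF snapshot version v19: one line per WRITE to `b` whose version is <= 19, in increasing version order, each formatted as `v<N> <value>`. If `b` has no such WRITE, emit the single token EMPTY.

Answer: v3 26
v5 18
v12 18
v18 3

Derivation:
Scan writes for key=b with version <= 19:
  v1 WRITE a 12 -> skip
  v2 WRITE c 5 -> skip
  v3 WRITE b 26 -> keep
  v4 WRITE a 25 -> skip
  v5 WRITE b 18 -> keep
  v6 WRITE a 37 -> skip
  v7 WRITE c 13 -> skip
  v8 WRITE a 3 -> skip
  v9 WRITE c 17 -> skip
  v10 WRITE a 32 -> skip
  v11 WRITE c 25 -> skip
  v12 WRITE b 18 -> keep
  v13 WRITE a 20 -> skip
  v14 WRITE a 19 -> skip
  v15 WRITE a 22 -> skip
  v16 WRITE c 14 -> skip
  v17 WRITE a 15 -> skip
  v18 WRITE b 3 -> keep
  v19 WRITE a 30 -> skip
  v20 WRITE c 33 -> skip
  v21 WRITE a 21 -> skip
  v22 WRITE a 13 -> skip
  v23 WRITE b 1 -> drop (> snap)
Collected: [(3, 26), (5, 18), (12, 18), (18, 3)]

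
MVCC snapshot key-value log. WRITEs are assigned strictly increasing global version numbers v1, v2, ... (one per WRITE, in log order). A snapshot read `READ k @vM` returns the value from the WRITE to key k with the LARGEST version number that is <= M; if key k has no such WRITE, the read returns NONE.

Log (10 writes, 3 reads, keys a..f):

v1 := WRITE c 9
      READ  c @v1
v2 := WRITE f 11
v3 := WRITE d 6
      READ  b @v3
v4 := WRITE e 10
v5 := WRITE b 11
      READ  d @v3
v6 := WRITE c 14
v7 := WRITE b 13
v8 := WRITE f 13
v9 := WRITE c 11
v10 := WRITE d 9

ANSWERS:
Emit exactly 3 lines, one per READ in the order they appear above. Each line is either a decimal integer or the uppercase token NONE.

Answer: 9
NONE
6

Derivation:
v1: WRITE c=9  (c history now [(1, 9)])
READ c @v1: history=[(1, 9)] -> pick v1 -> 9
v2: WRITE f=11  (f history now [(2, 11)])
v3: WRITE d=6  (d history now [(3, 6)])
READ b @v3: history=[] -> no version <= 3 -> NONE
v4: WRITE e=10  (e history now [(4, 10)])
v5: WRITE b=11  (b history now [(5, 11)])
READ d @v3: history=[(3, 6)] -> pick v3 -> 6
v6: WRITE c=14  (c history now [(1, 9), (6, 14)])
v7: WRITE b=13  (b history now [(5, 11), (7, 13)])
v8: WRITE f=13  (f history now [(2, 11), (8, 13)])
v9: WRITE c=11  (c history now [(1, 9), (6, 14), (9, 11)])
v10: WRITE d=9  (d history now [(3, 6), (10, 9)])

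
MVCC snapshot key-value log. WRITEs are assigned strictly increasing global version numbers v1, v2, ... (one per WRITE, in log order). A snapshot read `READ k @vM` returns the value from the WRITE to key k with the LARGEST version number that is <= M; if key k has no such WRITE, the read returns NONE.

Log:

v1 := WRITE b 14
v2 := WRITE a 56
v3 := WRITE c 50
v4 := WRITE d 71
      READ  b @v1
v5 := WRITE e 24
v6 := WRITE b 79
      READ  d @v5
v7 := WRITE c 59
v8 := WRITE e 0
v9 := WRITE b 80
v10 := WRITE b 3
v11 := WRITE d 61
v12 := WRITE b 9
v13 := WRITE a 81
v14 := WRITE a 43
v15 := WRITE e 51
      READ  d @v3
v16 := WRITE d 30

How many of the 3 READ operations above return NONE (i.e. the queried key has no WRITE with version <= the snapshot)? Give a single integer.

Answer: 1

Derivation:
v1: WRITE b=14  (b history now [(1, 14)])
v2: WRITE a=56  (a history now [(2, 56)])
v3: WRITE c=50  (c history now [(3, 50)])
v4: WRITE d=71  (d history now [(4, 71)])
READ b @v1: history=[(1, 14)] -> pick v1 -> 14
v5: WRITE e=24  (e history now [(5, 24)])
v6: WRITE b=79  (b history now [(1, 14), (6, 79)])
READ d @v5: history=[(4, 71)] -> pick v4 -> 71
v7: WRITE c=59  (c history now [(3, 50), (7, 59)])
v8: WRITE e=0  (e history now [(5, 24), (8, 0)])
v9: WRITE b=80  (b history now [(1, 14), (6, 79), (9, 80)])
v10: WRITE b=3  (b history now [(1, 14), (6, 79), (9, 80), (10, 3)])
v11: WRITE d=61  (d history now [(4, 71), (11, 61)])
v12: WRITE b=9  (b history now [(1, 14), (6, 79), (9, 80), (10, 3), (12, 9)])
v13: WRITE a=81  (a history now [(2, 56), (13, 81)])
v14: WRITE a=43  (a history now [(2, 56), (13, 81), (14, 43)])
v15: WRITE e=51  (e history now [(5, 24), (8, 0), (15, 51)])
READ d @v3: history=[(4, 71), (11, 61)] -> no version <= 3 -> NONE
v16: WRITE d=30  (d history now [(4, 71), (11, 61), (16, 30)])
Read results in order: ['14', '71', 'NONE']
NONE count = 1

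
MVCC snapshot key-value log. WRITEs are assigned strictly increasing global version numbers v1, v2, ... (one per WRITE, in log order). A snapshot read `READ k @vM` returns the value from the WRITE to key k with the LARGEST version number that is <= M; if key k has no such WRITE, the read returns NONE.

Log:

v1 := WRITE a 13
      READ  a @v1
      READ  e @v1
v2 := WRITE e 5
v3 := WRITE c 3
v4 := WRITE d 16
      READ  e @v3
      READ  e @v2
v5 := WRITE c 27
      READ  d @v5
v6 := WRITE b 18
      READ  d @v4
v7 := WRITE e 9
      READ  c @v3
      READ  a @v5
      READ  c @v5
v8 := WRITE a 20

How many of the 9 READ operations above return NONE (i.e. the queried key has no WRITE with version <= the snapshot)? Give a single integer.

v1: WRITE a=13  (a history now [(1, 13)])
READ a @v1: history=[(1, 13)] -> pick v1 -> 13
READ e @v1: history=[] -> no version <= 1 -> NONE
v2: WRITE e=5  (e history now [(2, 5)])
v3: WRITE c=3  (c history now [(3, 3)])
v4: WRITE d=16  (d history now [(4, 16)])
READ e @v3: history=[(2, 5)] -> pick v2 -> 5
READ e @v2: history=[(2, 5)] -> pick v2 -> 5
v5: WRITE c=27  (c history now [(3, 3), (5, 27)])
READ d @v5: history=[(4, 16)] -> pick v4 -> 16
v6: WRITE b=18  (b history now [(6, 18)])
READ d @v4: history=[(4, 16)] -> pick v4 -> 16
v7: WRITE e=9  (e history now [(2, 5), (7, 9)])
READ c @v3: history=[(3, 3), (5, 27)] -> pick v3 -> 3
READ a @v5: history=[(1, 13)] -> pick v1 -> 13
READ c @v5: history=[(3, 3), (5, 27)] -> pick v5 -> 27
v8: WRITE a=20  (a history now [(1, 13), (8, 20)])
Read results in order: ['13', 'NONE', '5', '5', '16', '16', '3', '13', '27']
NONE count = 1

Answer: 1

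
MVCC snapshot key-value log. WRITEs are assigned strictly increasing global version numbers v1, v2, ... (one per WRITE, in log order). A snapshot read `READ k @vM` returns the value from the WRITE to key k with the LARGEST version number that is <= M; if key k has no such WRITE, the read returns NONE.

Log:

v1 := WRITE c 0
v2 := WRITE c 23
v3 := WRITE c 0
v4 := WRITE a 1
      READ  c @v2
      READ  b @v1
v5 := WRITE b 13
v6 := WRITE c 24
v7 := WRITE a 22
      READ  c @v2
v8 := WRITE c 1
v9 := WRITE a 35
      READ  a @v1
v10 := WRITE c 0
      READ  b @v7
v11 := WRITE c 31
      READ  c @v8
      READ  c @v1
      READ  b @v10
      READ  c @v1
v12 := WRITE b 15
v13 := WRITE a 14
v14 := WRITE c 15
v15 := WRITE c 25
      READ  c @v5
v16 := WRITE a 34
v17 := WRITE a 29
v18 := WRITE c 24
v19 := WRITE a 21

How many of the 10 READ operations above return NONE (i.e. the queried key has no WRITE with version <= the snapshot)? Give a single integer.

Answer: 2

Derivation:
v1: WRITE c=0  (c history now [(1, 0)])
v2: WRITE c=23  (c history now [(1, 0), (2, 23)])
v3: WRITE c=0  (c history now [(1, 0), (2, 23), (3, 0)])
v4: WRITE a=1  (a history now [(4, 1)])
READ c @v2: history=[(1, 0), (2, 23), (3, 0)] -> pick v2 -> 23
READ b @v1: history=[] -> no version <= 1 -> NONE
v5: WRITE b=13  (b history now [(5, 13)])
v6: WRITE c=24  (c history now [(1, 0), (2, 23), (3, 0), (6, 24)])
v7: WRITE a=22  (a history now [(4, 1), (7, 22)])
READ c @v2: history=[(1, 0), (2, 23), (3, 0), (6, 24)] -> pick v2 -> 23
v8: WRITE c=1  (c history now [(1, 0), (2, 23), (3, 0), (6, 24), (8, 1)])
v9: WRITE a=35  (a history now [(4, 1), (7, 22), (9, 35)])
READ a @v1: history=[(4, 1), (7, 22), (9, 35)] -> no version <= 1 -> NONE
v10: WRITE c=0  (c history now [(1, 0), (2, 23), (3, 0), (6, 24), (8, 1), (10, 0)])
READ b @v7: history=[(5, 13)] -> pick v5 -> 13
v11: WRITE c=31  (c history now [(1, 0), (2, 23), (3, 0), (6, 24), (8, 1), (10, 0), (11, 31)])
READ c @v8: history=[(1, 0), (2, 23), (3, 0), (6, 24), (8, 1), (10, 0), (11, 31)] -> pick v8 -> 1
READ c @v1: history=[(1, 0), (2, 23), (3, 0), (6, 24), (8, 1), (10, 0), (11, 31)] -> pick v1 -> 0
READ b @v10: history=[(5, 13)] -> pick v5 -> 13
READ c @v1: history=[(1, 0), (2, 23), (3, 0), (6, 24), (8, 1), (10, 0), (11, 31)] -> pick v1 -> 0
v12: WRITE b=15  (b history now [(5, 13), (12, 15)])
v13: WRITE a=14  (a history now [(4, 1), (7, 22), (9, 35), (13, 14)])
v14: WRITE c=15  (c history now [(1, 0), (2, 23), (3, 0), (6, 24), (8, 1), (10, 0), (11, 31), (14, 15)])
v15: WRITE c=25  (c history now [(1, 0), (2, 23), (3, 0), (6, 24), (8, 1), (10, 0), (11, 31), (14, 15), (15, 25)])
READ c @v5: history=[(1, 0), (2, 23), (3, 0), (6, 24), (8, 1), (10, 0), (11, 31), (14, 15), (15, 25)] -> pick v3 -> 0
v16: WRITE a=34  (a history now [(4, 1), (7, 22), (9, 35), (13, 14), (16, 34)])
v17: WRITE a=29  (a history now [(4, 1), (7, 22), (9, 35), (13, 14), (16, 34), (17, 29)])
v18: WRITE c=24  (c history now [(1, 0), (2, 23), (3, 0), (6, 24), (8, 1), (10, 0), (11, 31), (14, 15), (15, 25), (18, 24)])
v19: WRITE a=21  (a history now [(4, 1), (7, 22), (9, 35), (13, 14), (16, 34), (17, 29), (19, 21)])
Read results in order: ['23', 'NONE', '23', 'NONE', '13', '1', '0', '13', '0', '0']
NONE count = 2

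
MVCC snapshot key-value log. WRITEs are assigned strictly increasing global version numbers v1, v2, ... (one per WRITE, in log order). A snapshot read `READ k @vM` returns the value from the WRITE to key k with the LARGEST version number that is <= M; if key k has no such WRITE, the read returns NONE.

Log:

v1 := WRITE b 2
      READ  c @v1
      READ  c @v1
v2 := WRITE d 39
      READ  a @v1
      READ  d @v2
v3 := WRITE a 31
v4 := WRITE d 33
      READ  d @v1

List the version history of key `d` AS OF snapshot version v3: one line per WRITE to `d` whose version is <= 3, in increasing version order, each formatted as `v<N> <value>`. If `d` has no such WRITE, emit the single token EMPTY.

Scan writes for key=d with version <= 3:
  v1 WRITE b 2 -> skip
  v2 WRITE d 39 -> keep
  v3 WRITE a 31 -> skip
  v4 WRITE d 33 -> drop (> snap)
Collected: [(2, 39)]

Answer: v2 39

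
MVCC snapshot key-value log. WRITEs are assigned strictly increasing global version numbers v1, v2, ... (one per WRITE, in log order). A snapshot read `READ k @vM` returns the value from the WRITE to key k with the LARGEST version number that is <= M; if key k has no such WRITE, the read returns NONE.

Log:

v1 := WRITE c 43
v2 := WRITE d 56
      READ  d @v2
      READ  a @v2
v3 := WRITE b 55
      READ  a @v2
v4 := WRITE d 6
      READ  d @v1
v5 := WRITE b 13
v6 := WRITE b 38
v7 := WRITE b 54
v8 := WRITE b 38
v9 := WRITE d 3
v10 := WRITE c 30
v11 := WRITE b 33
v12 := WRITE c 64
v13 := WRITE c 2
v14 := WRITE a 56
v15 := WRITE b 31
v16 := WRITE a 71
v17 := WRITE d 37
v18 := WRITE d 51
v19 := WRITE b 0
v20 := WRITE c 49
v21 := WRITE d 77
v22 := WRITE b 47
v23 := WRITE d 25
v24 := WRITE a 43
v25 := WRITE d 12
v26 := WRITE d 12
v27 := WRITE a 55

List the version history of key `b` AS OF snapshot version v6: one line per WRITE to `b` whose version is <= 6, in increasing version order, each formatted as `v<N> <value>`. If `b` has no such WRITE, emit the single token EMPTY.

Answer: v3 55
v5 13
v6 38

Derivation:
Scan writes for key=b with version <= 6:
  v1 WRITE c 43 -> skip
  v2 WRITE d 56 -> skip
  v3 WRITE b 55 -> keep
  v4 WRITE d 6 -> skip
  v5 WRITE b 13 -> keep
  v6 WRITE b 38 -> keep
  v7 WRITE b 54 -> drop (> snap)
  v8 WRITE b 38 -> drop (> snap)
  v9 WRITE d 3 -> skip
  v10 WRITE c 30 -> skip
  v11 WRITE b 33 -> drop (> snap)
  v12 WRITE c 64 -> skip
  v13 WRITE c 2 -> skip
  v14 WRITE a 56 -> skip
  v15 WRITE b 31 -> drop (> snap)
  v16 WRITE a 71 -> skip
  v17 WRITE d 37 -> skip
  v18 WRITE d 51 -> skip
  v19 WRITE b 0 -> drop (> snap)
  v20 WRITE c 49 -> skip
  v21 WRITE d 77 -> skip
  v22 WRITE b 47 -> drop (> snap)
  v23 WRITE d 25 -> skip
  v24 WRITE a 43 -> skip
  v25 WRITE d 12 -> skip
  v26 WRITE d 12 -> skip
  v27 WRITE a 55 -> skip
Collected: [(3, 55), (5, 13), (6, 38)]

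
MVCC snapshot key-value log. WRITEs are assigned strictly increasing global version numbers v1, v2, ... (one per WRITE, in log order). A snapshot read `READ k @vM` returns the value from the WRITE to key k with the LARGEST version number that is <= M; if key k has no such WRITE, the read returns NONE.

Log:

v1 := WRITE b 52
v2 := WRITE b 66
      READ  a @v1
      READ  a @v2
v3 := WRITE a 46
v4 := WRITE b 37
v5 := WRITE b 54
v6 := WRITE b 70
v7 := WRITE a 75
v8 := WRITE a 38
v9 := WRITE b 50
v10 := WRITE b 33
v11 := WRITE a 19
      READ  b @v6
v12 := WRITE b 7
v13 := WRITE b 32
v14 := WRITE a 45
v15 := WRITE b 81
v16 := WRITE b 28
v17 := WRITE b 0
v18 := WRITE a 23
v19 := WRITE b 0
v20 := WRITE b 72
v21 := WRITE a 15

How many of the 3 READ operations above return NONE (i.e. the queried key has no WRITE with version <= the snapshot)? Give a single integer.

v1: WRITE b=52  (b history now [(1, 52)])
v2: WRITE b=66  (b history now [(1, 52), (2, 66)])
READ a @v1: history=[] -> no version <= 1 -> NONE
READ a @v2: history=[] -> no version <= 2 -> NONE
v3: WRITE a=46  (a history now [(3, 46)])
v4: WRITE b=37  (b history now [(1, 52), (2, 66), (4, 37)])
v5: WRITE b=54  (b history now [(1, 52), (2, 66), (4, 37), (5, 54)])
v6: WRITE b=70  (b history now [(1, 52), (2, 66), (4, 37), (5, 54), (6, 70)])
v7: WRITE a=75  (a history now [(3, 46), (7, 75)])
v8: WRITE a=38  (a history now [(3, 46), (7, 75), (8, 38)])
v9: WRITE b=50  (b history now [(1, 52), (2, 66), (4, 37), (5, 54), (6, 70), (9, 50)])
v10: WRITE b=33  (b history now [(1, 52), (2, 66), (4, 37), (5, 54), (6, 70), (9, 50), (10, 33)])
v11: WRITE a=19  (a history now [(3, 46), (7, 75), (8, 38), (11, 19)])
READ b @v6: history=[(1, 52), (2, 66), (4, 37), (5, 54), (6, 70), (9, 50), (10, 33)] -> pick v6 -> 70
v12: WRITE b=7  (b history now [(1, 52), (2, 66), (4, 37), (5, 54), (6, 70), (9, 50), (10, 33), (12, 7)])
v13: WRITE b=32  (b history now [(1, 52), (2, 66), (4, 37), (5, 54), (6, 70), (9, 50), (10, 33), (12, 7), (13, 32)])
v14: WRITE a=45  (a history now [(3, 46), (7, 75), (8, 38), (11, 19), (14, 45)])
v15: WRITE b=81  (b history now [(1, 52), (2, 66), (4, 37), (5, 54), (6, 70), (9, 50), (10, 33), (12, 7), (13, 32), (15, 81)])
v16: WRITE b=28  (b history now [(1, 52), (2, 66), (4, 37), (5, 54), (6, 70), (9, 50), (10, 33), (12, 7), (13, 32), (15, 81), (16, 28)])
v17: WRITE b=0  (b history now [(1, 52), (2, 66), (4, 37), (5, 54), (6, 70), (9, 50), (10, 33), (12, 7), (13, 32), (15, 81), (16, 28), (17, 0)])
v18: WRITE a=23  (a history now [(3, 46), (7, 75), (8, 38), (11, 19), (14, 45), (18, 23)])
v19: WRITE b=0  (b history now [(1, 52), (2, 66), (4, 37), (5, 54), (6, 70), (9, 50), (10, 33), (12, 7), (13, 32), (15, 81), (16, 28), (17, 0), (19, 0)])
v20: WRITE b=72  (b history now [(1, 52), (2, 66), (4, 37), (5, 54), (6, 70), (9, 50), (10, 33), (12, 7), (13, 32), (15, 81), (16, 28), (17, 0), (19, 0), (20, 72)])
v21: WRITE a=15  (a history now [(3, 46), (7, 75), (8, 38), (11, 19), (14, 45), (18, 23), (21, 15)])
Read results in order: ['NONE', 'NONE', '70']
NONE count = 2

Answer: 2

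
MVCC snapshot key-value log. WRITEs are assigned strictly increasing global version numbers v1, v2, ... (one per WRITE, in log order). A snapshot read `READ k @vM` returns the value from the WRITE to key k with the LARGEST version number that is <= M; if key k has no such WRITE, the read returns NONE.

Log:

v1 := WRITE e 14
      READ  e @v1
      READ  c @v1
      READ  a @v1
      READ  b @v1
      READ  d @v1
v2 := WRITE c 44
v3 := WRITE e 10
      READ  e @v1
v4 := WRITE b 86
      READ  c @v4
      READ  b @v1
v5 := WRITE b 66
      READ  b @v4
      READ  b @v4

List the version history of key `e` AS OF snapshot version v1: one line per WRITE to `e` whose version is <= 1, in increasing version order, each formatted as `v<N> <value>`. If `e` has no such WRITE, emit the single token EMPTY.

Scan writes for key=e with version <= 1:
  v1 WRITE e 14 -> keep
  v2 WRITE c 44 -> skip
  v3 WRITE e 10 -> drop (> snap)
  v4 WRITE b 86 -> skip
  v5 WRITE b 66 -> skip
Collected: [(1, 14)]

Answer: v1 14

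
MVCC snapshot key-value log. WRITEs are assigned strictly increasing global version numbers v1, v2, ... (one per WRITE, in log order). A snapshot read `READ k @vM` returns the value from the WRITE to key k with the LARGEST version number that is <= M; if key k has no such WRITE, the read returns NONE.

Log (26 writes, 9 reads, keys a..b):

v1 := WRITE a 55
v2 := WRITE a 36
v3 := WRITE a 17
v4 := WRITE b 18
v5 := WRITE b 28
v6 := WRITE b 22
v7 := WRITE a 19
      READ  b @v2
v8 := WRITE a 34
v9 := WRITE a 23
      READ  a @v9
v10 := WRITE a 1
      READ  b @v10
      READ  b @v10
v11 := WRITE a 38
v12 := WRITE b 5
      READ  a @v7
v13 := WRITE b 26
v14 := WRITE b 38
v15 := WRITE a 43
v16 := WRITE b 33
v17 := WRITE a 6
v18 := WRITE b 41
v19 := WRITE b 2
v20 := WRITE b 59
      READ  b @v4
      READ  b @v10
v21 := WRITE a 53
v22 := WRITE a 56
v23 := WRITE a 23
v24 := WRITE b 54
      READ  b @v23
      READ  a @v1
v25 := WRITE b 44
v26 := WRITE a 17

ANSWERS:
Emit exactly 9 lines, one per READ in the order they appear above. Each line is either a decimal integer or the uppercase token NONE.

v1: WRITE a=55  (a history now [(1, 55)])
v2: WRITE a=36  (a history now [(1, 55), (2, 36)])
v3: WRITE a=17  (a history now [(1, 55), (2, 36), (3, 17)])
v4: WRITE b=18  (b history now [(4, 18)])
v5: WRITE b=28  (b history now [(4, 18), (5, 28)])
v6: WRITE b=22  (b history now [(4, 18), (5, 28), (6, 22)])
v7: WRITE a=19  (a history now [(1, 55), (2, 36), (3, 17), (7, 19)])
READ b @v2: history=[(4, 18), (5, 28), (6, 22)] -> no version <= 2 -> NONE
v8: WRITE a=34  (a history now [(1, 55), (2, 36), (3, 17), (7, 19), (8, 34)])
v9: WRITE a=23  (a history now [(1, 55), (2, 36), (3, 17), (7, 19), (8, 34), (9, 23)])
READ a @v9: history=[(1, 55), (2, 36), (3, 17), (7, 19), (8, 34), (9, 23)] -> pick v9 -> 23
v10: WRITE a=1  (a history now [(1, 55), (2, 36), (3, 17), (7, 19), (8, 34), (9, 23), (10, 1)])
READ b @v10: history=[(4, 18), (5, 28), (6, 22)] -> pick v6 -> 22
READ b @v10: history=[(4, 18), (5, 28), (6, 22)] -> pick v6 -> 22
v11: WRITE a=38  (a history now [(1, 55), (2, 36), (3, 17), (7, 19), (8, 34), (9, 23), (10, 1), (11, 38)])
v12: WRITE b=5  (b history now [(4, 18), (5, 28), (6, 22), (12, 5)])
READ a @v7: history=[(1, 55), (2, 36), (3, 17), (7, 19), (8, 34), (9, 23), (10, 1), (11, 38)] -> pick v7 -> 19
v13: WRITE b=26  (b history now [(4, 18), (5, 28), (6, 22), (12, 5), (13, 26)])
v14: WRITE b=38  (b history now [(4, 18), (5, 28), (6, 22), (12, 5), (13, 26), (14, 38)])
v15: WRITE a=43  (a history now [(1, 55), (2, 36), (3, 17), (7, 19), (8, 34), (9, 23), (10, 1), (11, 38), (15, 43)])
v16: WRITE b=33  (b history now [(4, 18), (5, 28), (6, 22), (12, 5), (13, 26), (14, 38), (16, 33)])
v17: WRITE a=6  (a history now [(1, 55), (2, 36), (3, 17), (7, 19), (8, 34), (9, 23), (10, 1), (11, 38), (15, 43), (17, 6)])
v18: WRITE b=41  (b history now [(4, 18), (5, 28), (6, 22), (12, 5), (13, 26), (14, 38), (16, 33), (18, 41)])
v19: WRITE b=2  (b history now [(4, 18), (5, 28), (6, 22), (12, 5), (13, 26), (14, 38), (16, 33), (18, 41), (19, 2)])
v20: WRITE b=59  (b history now [(4, 18), (5, 28), (6, 22), (12, 5), (13, 26), (14, 38), (16, 33), (18, 41), (19, 2), (20, 59)])
READ b @v4: history=[(4, 18), (5, 28), (6, 22), (12, 5), (13, 26), (14, 38), (16, 33), (18, 41), (19, 2), (20, 59)] -> pick v4 -> 18
READ b @v10: history=[(4, 18), (5, 28), (6, 22), (12, 5), (13, 26), (14, 38), (16, 33), (18, 41), (19, 2), (20, 59)] -> pick v6 -> 22
v21: WRITE a=53  (a history now [(1, 55), (2, 36), (3, 17), (7, 19), (8, 34), (9, 23), (10, 1), (11, 38), (15, 43), (17, 6), (21, 53)])
v22: WRITE a=56  (a history now [(1, 55), (2, 36), (3, 17), (7, 19), (8, 34), (9, 23), (10, 1), (11, 38), (15, 43), (17, 6), (21, 53), (22, 56)])
v23: WRITE a=23  (a history now [(1, 55), (2, 36), (3, 17), (7, 19), (8, 34), (9, 23), (10, 1), (11, 38), (15, 43), (17, 6), (21, 53), (22, 56), (23, 23)])
v24: WRITE b=54  (b history now [(4, 18), (5, 28), (6, 22), (12, 5), (13, 26), (14, 38), (16, 33), (18, 41), (19, 2), (20, 59), (24, 54)])
READ b @v23: history=[(4, 18), (5, 28), (6, 22), (12, 5), (13, 26), (14, 38), (16, 33), (18, 41), (19, 2), (20, 59), (24, 54)] -> pick v20 -> 59
READ a @v1: history=[(1, 55), (2, 36), (3, 17), (7, 19), (8, 34), (9, 23), (10, 1), (11, 38), (15, 43), (17, 6), (21, 53), (22, 56), (23, 23)] -> pick v1 -> 55
v25: WRITE b=44  (b history now [(4, 18), (5, 28), (6, 22), (12, 5), (13, 26), (14, 38), (16, 33), (18, 41), (19, 2), (20, 59), (24, 54), (25, 44)])
v26: WRITE a=17  (a history now [(1, 55), (2, 36), (3, 17), (7, 19), (8, 34), (9, 23), (10, 1), (11, 38), (15, 43), (17, 6), (21, 53), (22, 56), (23, 23), (26, 17)])

Answer: NONE
23
22
22
19
18
22
59
55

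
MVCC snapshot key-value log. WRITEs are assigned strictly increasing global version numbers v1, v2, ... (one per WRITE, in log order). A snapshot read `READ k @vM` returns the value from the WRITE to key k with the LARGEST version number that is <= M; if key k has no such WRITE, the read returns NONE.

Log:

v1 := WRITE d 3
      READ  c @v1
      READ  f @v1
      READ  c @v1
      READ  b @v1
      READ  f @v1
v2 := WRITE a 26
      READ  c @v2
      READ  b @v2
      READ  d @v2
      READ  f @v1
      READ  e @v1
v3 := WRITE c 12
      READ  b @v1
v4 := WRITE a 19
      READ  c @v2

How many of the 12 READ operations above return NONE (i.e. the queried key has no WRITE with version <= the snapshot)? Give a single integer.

Answer: 11

Derivation:
v1: WRITE d=3  (d history now [(1, 3)])
READ c @v1: history=[] -> no version <= 1 -> NONE
READ f @v1: history=[] -> no version <= 1 -> NONE
READ c @v1: history=[] -> no version <= 1 -> NONE
READ b @v1: history=[] -> no version <= 1 -> NONE
READ f @v1: history=[] -> no version <= 1 -> NONE
v2: WRITE a=26  (a history now [(2, 26)])
READ c @v2: history=[] -> no version <= 2 -> NONE
READ b @v2: history=[] -> no version <= 2 -> NONE
READ d @v2: history=[(1, 3)] -> pick v1 -> 3
READ f @v1: history=[] -> no version <= 1 -> NONE
READ e @v1: history=[] -> no version <= 1 -> NONE
v3: WRITE c=12  (c history now [(3, 12)])
READ b @v1: history=[] -> no version <= 1 -> NONE
v4: WRITE a=19  (a history now [(2, 26), (4, 19)])
READ c @v2: history=[(3, 12)] -> no version <= 2 -> NONE
Read results in order: ['NONE', 'NONE', 'NONE', 'NONE', 'NONE', 'NONE', 'NONE', '3', 'NONE', 'NONE', 'NONE', 'NONE']
NONE count = 11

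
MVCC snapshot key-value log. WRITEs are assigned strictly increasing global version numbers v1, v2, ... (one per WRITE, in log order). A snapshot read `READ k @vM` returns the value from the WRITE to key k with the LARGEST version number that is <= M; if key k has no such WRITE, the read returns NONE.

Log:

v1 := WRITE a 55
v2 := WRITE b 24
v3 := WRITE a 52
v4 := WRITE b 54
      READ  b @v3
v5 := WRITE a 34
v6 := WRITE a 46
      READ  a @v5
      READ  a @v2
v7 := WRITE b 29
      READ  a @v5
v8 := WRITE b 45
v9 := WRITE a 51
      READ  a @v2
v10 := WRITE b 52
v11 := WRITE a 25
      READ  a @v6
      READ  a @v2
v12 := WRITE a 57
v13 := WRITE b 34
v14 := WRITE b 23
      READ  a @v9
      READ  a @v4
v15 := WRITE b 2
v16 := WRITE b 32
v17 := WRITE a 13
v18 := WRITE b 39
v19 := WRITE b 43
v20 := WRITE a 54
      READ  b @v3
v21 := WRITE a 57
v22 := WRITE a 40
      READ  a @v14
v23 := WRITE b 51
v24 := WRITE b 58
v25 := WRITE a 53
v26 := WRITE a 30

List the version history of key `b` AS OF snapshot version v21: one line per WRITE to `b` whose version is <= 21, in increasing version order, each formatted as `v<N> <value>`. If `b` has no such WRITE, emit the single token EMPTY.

Answer: v2 24
v4 54
v7 29
v8 45
v10 52
v13 34
v14 23
v15 2
v16 32
v18 39
v19 43

Derivation:
Scan writes for key=b with version <= 21:
  v1 WRITE a 55 -> skip
  v2 WRITE b 24 -> keep
  v3 WRITE a 52 -> skip
  v4 WRITE b 54 -> keep
  v5 WRITE a 34 -> skip
  v6 WRITE a 46 -> skip
  v7 WRITE b 29 -> keep
  v8 WRITE b 45 -> keep
  v9 WRITE a 51 -> skip
  v10 WRITE b 52 -> keep
  v11 WRITE a 25 -> skip
  v12 WRITE a 57 -> skip
  v13 WRITE b 34 -> keep
  v14 WRITE b 23 -> keep
  v15 WRITE b 2 -> keep
  v16 WRITE b 32 -> keep
  v17 WRITE a 13 -> skip
  v18 WRITE b 39 -> keep
  v19 WRITE b 43 -> keep
  v20 WRITE a 54 -> skip
  v21 WRITE a 57 -> skip
  v22 WRITE a 40 -> skip
  v23 WRITE b 51 -> drop (> snap)
  v24 WRITE b 58 -> drop (> snap)
  v25 WRITE a 53 -> skip
  v26 WRITE a 30 -> skip
Collected: [(2, 24), (4, 54), (7, 29), (8, 45), (10, 52), (13, 34), (14, 23), (15, 2), (16, 32), (18, 39), (19, 43)]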